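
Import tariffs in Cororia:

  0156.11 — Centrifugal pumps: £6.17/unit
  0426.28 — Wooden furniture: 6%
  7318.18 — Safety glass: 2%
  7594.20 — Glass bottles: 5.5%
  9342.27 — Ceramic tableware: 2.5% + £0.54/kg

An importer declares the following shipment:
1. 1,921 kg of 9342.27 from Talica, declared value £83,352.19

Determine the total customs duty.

Line 1 (9342.27, Talica, 1,921 kg, £83,352.19):
Base rate for 9342.27 is 2.5% + £0.54/kg.
Duty = £83,352.19 × 2.5% + 1,921 × £0.54 = £3,121.14.

£3,121.14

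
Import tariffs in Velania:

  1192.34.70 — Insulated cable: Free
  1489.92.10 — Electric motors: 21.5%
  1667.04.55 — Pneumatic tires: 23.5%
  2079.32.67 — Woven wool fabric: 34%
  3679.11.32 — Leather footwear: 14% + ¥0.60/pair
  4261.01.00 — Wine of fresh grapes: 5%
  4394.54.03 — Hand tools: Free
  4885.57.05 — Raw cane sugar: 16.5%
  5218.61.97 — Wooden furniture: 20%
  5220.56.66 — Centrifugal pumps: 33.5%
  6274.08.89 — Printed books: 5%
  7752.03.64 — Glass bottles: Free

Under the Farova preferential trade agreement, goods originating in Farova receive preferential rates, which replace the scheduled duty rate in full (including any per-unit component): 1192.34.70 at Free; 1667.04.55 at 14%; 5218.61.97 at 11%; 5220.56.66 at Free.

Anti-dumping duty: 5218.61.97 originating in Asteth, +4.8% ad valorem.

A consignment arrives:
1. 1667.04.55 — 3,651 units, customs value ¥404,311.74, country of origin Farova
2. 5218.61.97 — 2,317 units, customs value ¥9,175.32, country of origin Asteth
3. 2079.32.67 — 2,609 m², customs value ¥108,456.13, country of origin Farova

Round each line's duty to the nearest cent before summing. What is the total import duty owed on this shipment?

Line 1 (1667.04.55, Farova, 3,651 units, ¥404,311.74):
Base rate for 1667.04.55 is 23.5%.
Origin Farova qualifies under the Velania–Farova agreement and 1667.04.55 is covered: preferential rate 14% applies instead.
Duty = ¥404,311.74 × 14% = ¥56,603.64.
Line 2 (5218.61.97, Asteth, 2,317 units, ¥9,175.32):
Base rate for 5218.61.97 is 20%.
5218.61.97 has an FTA preferential rate, but origin Asteth is not Farova; base rate stands.
Additional duty on 5218.61.97 from Asteth: +4.8%. Applied ad valorem rate: 20% + 4.8% = 24.8%.
Duty = ¥9,175.32 × 24.8% = ¥2,275.48.
Line 3 (2079.32.67, Farova, 2,609 m², ¥108,456.13):
Base rate for 2079.32.67 is 34%.
Origin Farova is the FTA partner but 2079.32.67 is not on the preference list; base rate stands.
Duty = ¥108,456.13 × 34% = ¥36,875.08.
Total = ¥56,603.64 + ¥2,275.48 + ¥36,875.08 = ¥95,754.20.

¥95,754.20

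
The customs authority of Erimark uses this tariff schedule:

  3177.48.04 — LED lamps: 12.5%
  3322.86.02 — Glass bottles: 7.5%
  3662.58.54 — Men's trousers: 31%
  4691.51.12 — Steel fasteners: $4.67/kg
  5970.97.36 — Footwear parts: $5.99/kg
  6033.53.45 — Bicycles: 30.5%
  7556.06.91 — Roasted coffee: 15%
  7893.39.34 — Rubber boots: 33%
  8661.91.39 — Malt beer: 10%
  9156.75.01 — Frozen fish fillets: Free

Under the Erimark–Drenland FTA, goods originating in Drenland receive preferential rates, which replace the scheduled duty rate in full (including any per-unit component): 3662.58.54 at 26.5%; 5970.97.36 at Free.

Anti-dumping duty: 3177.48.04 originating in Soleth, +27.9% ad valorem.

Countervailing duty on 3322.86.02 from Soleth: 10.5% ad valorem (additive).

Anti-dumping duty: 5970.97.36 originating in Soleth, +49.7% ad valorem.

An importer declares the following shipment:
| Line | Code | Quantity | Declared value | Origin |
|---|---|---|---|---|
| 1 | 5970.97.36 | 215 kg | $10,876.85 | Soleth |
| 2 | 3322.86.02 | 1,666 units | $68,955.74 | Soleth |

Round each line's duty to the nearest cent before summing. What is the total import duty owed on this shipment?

Line 1 (5970.97.36, Soleth, 215 kg, $10,876.85):
Base rate for 5970.97.36 is $5.99/kg.
5970.97.36 has an FTA preferential rate, but origin Soleth is not Drenland; base rate stands.
Additional duty on 5970.97.36 from Soleth: +49.7% ad valorem. Applied ad valorem rate = 49.7%.
Duty = $10,876.85 × 49.7% + 215 × $5.99 = $6,693.64.
Line 2 (3322.86.02, Soleth, 1,666 units, $68,955.74):
Base rate for 3322.86.02 is 7.5%.
Additional duty on 3322.86.02 from Soleth: +10.5%. Applied ad valorem rate: 7.5% + 10.5% = 18%.
Duty = $68,955.74 × 18% = $12,412.03.
Total = $6,693.64 + $12,412.03 = $19,105.67.

$19,105.67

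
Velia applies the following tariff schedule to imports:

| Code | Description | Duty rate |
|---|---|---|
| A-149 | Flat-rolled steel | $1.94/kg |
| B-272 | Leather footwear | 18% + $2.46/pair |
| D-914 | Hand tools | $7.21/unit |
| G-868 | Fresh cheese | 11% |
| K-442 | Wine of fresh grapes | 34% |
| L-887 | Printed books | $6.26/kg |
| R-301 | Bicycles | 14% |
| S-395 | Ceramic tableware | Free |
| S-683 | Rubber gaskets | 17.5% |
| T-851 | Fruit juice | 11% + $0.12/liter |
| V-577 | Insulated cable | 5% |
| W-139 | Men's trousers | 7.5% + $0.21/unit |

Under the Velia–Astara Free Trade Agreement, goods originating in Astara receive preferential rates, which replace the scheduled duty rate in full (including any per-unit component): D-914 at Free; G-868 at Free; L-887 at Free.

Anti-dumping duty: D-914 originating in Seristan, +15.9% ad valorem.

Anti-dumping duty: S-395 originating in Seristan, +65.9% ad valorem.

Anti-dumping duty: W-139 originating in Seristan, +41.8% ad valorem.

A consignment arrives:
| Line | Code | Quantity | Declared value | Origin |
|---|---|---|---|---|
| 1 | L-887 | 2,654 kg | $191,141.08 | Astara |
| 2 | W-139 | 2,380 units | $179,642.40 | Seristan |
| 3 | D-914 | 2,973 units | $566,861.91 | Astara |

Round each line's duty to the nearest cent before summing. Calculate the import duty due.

Line 1 (L-887, Astara, 2,654 kg, $191,141.08):
Base rate for L-887 is $6.26/kg.
Origin Astara qualifies under the Velia–Astara agreement and L-887 is covered: preferential rate Free applies instead.
Duty = $191,141.08 × 0% = $0.00.
Line 2 (W-139, Seristan, 2,380 units, $179,642.40):
Base rate for W-139 is 7.5% + $0.21/unit.
Additional duty on W-139 from Seristan: +41.8%. Applied ad valorem rate: 7.5% + 41.8% = 49.3%.
Duty = $179,642.40 × 49.3% + 2,380 × $0.21 = $89,063.50.
Line 3 (D-914, Astara, 2,973 units, $566,861.91):
Base rate for D-914 is $7.21/unit.
Origin Astara qualifies under the Velia–Astara agreement and D-914 is covered: preferential rate Free applies instead.
The additional-duty order on D-914 targets Seristan, not Astara; it does not apply.
Duty = $566,861.91 × 0% = $0.00.
Total = $0.00 + $89,063.50 + $0.00 = $89,063.50.

$89,063.50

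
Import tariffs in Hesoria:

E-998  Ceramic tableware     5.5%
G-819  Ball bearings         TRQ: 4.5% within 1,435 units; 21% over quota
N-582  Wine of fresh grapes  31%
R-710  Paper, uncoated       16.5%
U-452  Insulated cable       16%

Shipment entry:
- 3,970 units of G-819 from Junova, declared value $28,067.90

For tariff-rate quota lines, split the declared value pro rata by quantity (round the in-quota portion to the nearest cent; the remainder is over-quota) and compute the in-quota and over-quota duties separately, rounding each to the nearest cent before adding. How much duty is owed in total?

$4,220.26

Line 1 (G-819, Junova, 3,970 units, $28,067.90):
Code G-819 is under a tariff-rate quota (threshold 1,435 units). In-quota: 1,435 units at 4.5%; over-quota: 2,535 units at 21%.
Pro-rata value split: in-quota = $28,067.90 × 1,435/3,970 = $10,145.45; over-quota = $28,067.90 − $10,145.45 = $17,922.45.
In-quota duty = $10,145.45 × 4.5% = $456.55. Over-quota duty = $17,922.45 × 21% = $3,763.71.
Line duty = $456.55 + $3,763.71 = $4,220.26.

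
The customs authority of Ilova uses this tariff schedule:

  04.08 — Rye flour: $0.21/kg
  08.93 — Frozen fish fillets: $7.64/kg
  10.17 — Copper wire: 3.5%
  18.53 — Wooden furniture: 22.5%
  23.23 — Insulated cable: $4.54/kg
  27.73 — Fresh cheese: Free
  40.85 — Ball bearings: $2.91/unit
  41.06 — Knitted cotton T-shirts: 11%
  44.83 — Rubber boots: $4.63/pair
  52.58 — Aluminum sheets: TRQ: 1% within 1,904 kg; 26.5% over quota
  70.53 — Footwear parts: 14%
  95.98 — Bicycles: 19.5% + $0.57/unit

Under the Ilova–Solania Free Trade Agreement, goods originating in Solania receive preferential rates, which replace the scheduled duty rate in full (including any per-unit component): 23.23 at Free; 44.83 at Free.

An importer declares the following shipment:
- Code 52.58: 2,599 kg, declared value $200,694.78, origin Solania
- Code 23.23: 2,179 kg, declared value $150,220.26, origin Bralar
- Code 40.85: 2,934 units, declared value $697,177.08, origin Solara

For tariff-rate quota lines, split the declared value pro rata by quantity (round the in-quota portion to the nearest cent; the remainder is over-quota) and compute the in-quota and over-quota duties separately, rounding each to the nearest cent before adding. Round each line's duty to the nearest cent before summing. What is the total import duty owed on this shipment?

$34,122.86

Line 1 (52.58, Solania, 2,599 kg, $200,694.78):
Code 52.58 is under a tariff-rate quota (threshold 1,904 kg). In-quota: 1,904 kg at 1%; over-quota: 695 kg at 26.5%.
Pro-rata value split: in-quota = $200,694.78 × 1,904/2,599 = $147,026.88; over-quota = $200,694.78 − $147,026.88 = $53,667.90.
In-quota duty = $147,026.88 × 1% = $1,470.27. Over-quota duty = $53,667.90 × 26.5% = $14,221.99.
Line duty = $1,470.27 + $14,221.99 = $15,692.26.
Line 2 (23.23, Bralar, 2,179 kg, $150,220.26):
Base rate for 23.23 is $4.54/kg.
23.23 has an FTA preferential rate, but origin Bralar is not Solania; base rate stands.
Duty = 2,179 × $4.54 = $9,892.66.
Line 3 (40.85, Solara, 2,934 units, $697,177.08):
Base rate for 40.85 is $2.91/unit.
Duty = 2,934 × $2.91 = $8,537.94.
Total = $15,692.26 + $9,892.66 + $8,537.94 = $34,122.86.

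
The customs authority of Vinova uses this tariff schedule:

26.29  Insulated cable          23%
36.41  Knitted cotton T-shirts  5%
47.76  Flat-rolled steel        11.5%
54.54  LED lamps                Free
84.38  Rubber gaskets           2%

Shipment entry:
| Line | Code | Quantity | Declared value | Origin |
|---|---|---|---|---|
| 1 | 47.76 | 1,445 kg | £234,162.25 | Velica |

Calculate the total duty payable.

Line 1 (47.76, Velica, 1,445 kg, £234,162.25):
Base rate for 47.76 is 11.5%.
Duty = £234,162.25 × 11.5% = £26,928.66.

£26,928.66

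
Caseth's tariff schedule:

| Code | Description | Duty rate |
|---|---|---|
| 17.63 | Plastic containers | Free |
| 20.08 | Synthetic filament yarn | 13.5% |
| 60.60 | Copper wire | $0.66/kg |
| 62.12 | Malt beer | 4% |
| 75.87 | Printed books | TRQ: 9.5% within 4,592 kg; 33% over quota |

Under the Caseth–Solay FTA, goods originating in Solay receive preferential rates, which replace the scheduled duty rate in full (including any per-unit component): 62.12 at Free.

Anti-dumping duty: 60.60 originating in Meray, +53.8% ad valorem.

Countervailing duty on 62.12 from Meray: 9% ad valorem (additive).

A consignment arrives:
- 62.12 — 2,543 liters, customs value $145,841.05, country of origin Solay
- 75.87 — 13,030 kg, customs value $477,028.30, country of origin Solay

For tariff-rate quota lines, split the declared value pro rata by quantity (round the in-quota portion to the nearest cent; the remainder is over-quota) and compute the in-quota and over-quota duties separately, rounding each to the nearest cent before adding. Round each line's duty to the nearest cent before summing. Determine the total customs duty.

$117,912.76

Line 1 (62.12, Solay, 2,543 liters, $145,841.05):
Base rate for 62.12 is 4%.
Origin Solay qualifies under the Caseth–Solay agreement and 62.12 is covered: preferential rate Free applies instead.
The additional-duty order on 62.12 targets Meray, not Solay; it does not apply.
Duty = $145,841.05 × 0% = $0.00.
Line 2 (75.87, Solay, 13,030 kg, $477,028.30):
Code 75.87 is under a tariff-rate quota (threshold 4,592 kg). In-quota: 4,592 kg at 9.5%; over-quota: 8,438 kg at 33%.
Pro-rata value split: in-quota = $477,028.30 × 4,592/13,030 = $168,113.12; over-quota = $477,028.30 − $168,113.12 = $308,915.18.
In-quota duty = $168,113.12 × 9.5% = $15,970.75. Over-quota duty = $308,915.18 × 33% = $101,942.01.
Line duty = $15,970.75 + $101,942.01 = $117,912.76.
Total = $0.00 + $117,912.76 = $117,912.76.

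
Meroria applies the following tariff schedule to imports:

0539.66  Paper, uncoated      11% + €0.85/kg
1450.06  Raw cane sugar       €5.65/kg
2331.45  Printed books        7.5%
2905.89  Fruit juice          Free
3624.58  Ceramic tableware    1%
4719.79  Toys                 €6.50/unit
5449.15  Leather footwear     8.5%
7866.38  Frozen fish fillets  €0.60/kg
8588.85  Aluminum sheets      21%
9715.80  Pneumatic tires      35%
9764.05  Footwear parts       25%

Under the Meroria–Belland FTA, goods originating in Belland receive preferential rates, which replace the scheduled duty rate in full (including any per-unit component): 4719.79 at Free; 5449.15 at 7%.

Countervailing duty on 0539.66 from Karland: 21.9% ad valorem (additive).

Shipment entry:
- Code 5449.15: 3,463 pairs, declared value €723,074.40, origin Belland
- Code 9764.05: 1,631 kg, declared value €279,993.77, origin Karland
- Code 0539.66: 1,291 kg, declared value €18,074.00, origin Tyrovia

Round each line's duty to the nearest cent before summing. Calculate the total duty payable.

€123,699.14

Line 1 (5449.15, Belland, 3,463 pairs, €723,074.40):
Base rate for 5449.15 is 8.5%.
Origin Belland qualifies under the Meroria–Belland agreement and 5449.15 is covered: preferential rate 7% applies instead.
Duty = €723,074.40 × 7% = €50,615.21.
Line 2 (9764.05, Karland, 1,631 kg, €279,993.77):
Base rate for 9764.05 is 25%.
Duty = €279,993.77 × 25% = €69,998.44.
Line 3 (0539.66, Tyrovia, 1,291 kg, €18,074.00):
Base rate for 0539.66 is 11% + €0.85/kg.
The additional-duty order on 0539.66 targets Karland, not Tyrovia; it does not apply.
Duty = €18,074.00 × 11% + 1,291 × €0.85 = €3,085.49.
Total = €50,615.21 + €69,998.44 + €3,085.49 = €123,699.14.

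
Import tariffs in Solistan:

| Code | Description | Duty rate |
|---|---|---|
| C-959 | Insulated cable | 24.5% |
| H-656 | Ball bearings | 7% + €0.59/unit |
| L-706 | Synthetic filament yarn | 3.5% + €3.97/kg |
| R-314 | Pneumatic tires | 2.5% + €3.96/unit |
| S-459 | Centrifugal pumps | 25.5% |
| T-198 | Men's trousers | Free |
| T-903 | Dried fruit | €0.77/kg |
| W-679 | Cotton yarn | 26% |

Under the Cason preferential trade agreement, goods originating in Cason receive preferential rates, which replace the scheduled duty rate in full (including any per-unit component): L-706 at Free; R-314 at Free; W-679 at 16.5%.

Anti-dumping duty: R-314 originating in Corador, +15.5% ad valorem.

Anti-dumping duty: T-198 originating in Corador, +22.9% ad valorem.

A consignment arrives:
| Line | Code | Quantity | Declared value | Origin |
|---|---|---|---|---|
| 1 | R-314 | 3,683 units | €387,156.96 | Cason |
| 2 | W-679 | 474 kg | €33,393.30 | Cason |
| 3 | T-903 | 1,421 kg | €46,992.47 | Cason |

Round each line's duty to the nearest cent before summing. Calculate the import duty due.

€6,604.06

Line 1 (R-314, Cason, 3,683 units, €387,156.96):
Base rate for R-314 is 2.5% + €3.96/unit.
Origin Cason qualifies under the Solistan–Cason agreement and R-314 is covered: preferential rate Free applies instead.
The additional-duty order on R-314 targets Corador, not Cason; it does not apply.
Duty = €387,156.96 × 0% = €0.00.
Line 2 (W-679, Cason, 474 kg, €33,393.30):
Base rate for W-679 is 26%.
Origin Cason qualifies under the Solistan–Cason agreement and W-679 is covered: preferential rate 16.5% applies instead.
Duty = €33,393.30 × 16.5% = €5,509.89.
Line 3 (T-903, Cason, 1,421 kg, €46,992.47):
Base rate for T-903 is €0.77/kg.
Origin Cason is the FTA partner but T-903 is not on the preference list; base rate stands.
Duty = 1,421 × €0.77 = €1,094.17.
Total = €0.00 + €5,509.89 + €1,094.17 = €6,604.06.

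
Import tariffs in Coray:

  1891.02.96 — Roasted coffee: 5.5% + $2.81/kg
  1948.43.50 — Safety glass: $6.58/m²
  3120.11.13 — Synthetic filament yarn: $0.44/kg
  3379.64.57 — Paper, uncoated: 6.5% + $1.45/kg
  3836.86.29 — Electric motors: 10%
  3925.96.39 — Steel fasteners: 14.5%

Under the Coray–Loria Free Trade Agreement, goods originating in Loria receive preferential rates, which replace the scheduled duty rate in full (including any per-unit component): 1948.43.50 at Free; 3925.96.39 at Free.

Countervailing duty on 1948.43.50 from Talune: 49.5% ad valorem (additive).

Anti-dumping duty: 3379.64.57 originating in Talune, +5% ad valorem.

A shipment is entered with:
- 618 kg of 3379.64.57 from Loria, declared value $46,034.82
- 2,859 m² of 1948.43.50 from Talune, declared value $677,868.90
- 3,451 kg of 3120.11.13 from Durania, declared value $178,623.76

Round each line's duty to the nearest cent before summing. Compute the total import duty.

$359,764.13

Line 1 (3379.64.57, Loria, 618 kg, $46,034.82):
Base rate for 3379.64.57 is 6.5% + $1.45/kg.
Origin Loria is the FTA partner but 3379.64.57 is not on the preference list; base rate stands.
The additional-duty order on 3379.64.57 targets Talune, not Loria; it does not apply.
Duty = $46,034.82 × 6.5% + 618 × $1.45 = $3,888.36.
Line 2 (1948.43.50, Talune, 2,859 m², $677,868.90):
Base rate for 1948.43.50 is $6.58/m².
1948.43.50 has an FTA preferential rate, but origin Talune is not Loria; base rate stands.
Additional duty on 1948.43.50 from Talune: +49.5% ad valorem. Applied ad valorem rate = 49.5%.
Duty = $677,868.90 × 49.5% + 2,859 × $6.58 = $354,357.33.
Line 3 (3120.11.13, Durania, 3,451 kg, $178,623.76):
Base rate for 3120.11.13 is $0.44/kg.
Duty = 3,451 × $0.44 = $1,518.44.
Total = $3,888.36 + $354,357.33 + $1,518.44 = $359,764.13.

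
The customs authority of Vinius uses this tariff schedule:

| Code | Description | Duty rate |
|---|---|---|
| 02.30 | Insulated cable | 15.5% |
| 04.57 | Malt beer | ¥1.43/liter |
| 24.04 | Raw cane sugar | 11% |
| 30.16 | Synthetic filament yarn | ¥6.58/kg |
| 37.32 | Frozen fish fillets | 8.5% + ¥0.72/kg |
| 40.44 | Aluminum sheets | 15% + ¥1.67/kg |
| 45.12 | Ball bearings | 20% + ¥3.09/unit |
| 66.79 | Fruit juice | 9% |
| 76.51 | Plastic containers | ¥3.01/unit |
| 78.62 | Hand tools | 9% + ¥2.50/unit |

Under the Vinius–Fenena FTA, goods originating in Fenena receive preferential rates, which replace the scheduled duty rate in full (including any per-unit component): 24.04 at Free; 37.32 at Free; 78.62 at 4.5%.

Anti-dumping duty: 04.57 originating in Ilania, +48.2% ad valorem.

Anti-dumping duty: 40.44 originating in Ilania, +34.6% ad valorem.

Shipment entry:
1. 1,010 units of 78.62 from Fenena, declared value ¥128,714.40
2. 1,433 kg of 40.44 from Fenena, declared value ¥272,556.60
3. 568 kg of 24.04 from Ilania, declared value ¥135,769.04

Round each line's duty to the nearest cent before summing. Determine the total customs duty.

Line 1 (78.62, Fenena, 1,010 units, ¥128,714.40):
Base rate for 78.62 is 9% + ¥2.50/unit.
Origin Fenena qualifies under the Vinius–Fenena agreement and 78.62 is covered: preferential rate 4.5% applies instead.
Duty = ¥128,714.40 × 4.5% = ¥5,792.15.
Line 2 (40.44, Fenena, 1,433 kg, ¥272,556.60):
Base rate for 40.44 is 15% + ¥1.67/kg.
Origin Fenena is the FTA partner but 40.44 is not on the preference list; base rate stands.
The additional-duty order on 40.44 targets Ilania, not Fenena; it does not apply.
Duty = ¥272,556.60 × 15% + 1,433 × ¥1.67 = ¥43,276.60.
Line 3 (24.04, Ilania, 568 kg, ¥135,769.04):
Base rate for 24.04 is 11%.
24.04 has an FTA preferential rate, but origin Ilania is not Fenena; base rate stands.
Duty = ¥135,769.04 × 11% = ¥14,934.59.
Total = ¥5,792.15 + ¥43,276.60 + ¥14,934.59 = ¥64,003.34.

¥64,003.34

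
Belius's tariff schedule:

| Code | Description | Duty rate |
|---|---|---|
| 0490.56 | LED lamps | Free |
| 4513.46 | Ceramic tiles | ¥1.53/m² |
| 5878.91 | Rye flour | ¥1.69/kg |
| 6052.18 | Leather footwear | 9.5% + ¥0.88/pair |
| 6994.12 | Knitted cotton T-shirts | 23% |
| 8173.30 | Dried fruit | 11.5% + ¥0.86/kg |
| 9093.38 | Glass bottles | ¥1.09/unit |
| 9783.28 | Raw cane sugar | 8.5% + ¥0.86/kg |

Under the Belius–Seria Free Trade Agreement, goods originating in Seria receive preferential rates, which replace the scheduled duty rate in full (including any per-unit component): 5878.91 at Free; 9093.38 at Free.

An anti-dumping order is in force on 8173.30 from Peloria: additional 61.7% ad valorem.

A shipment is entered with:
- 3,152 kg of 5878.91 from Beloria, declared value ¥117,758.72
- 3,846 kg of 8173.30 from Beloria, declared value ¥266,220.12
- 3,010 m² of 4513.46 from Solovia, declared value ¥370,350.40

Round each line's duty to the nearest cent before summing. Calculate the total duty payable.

Line 1 (5878.91, Beloria, 3,152 kg, ¥117,758.72):
Base rate for 5878.91 is ¥1.69/kg.
5878.91 has an FTA preferential rate, but origin Beloria is not Seria; base rate stands.
Duty = 3,152 × ¥1.69 = ¥5,326.88.
Line 2 (8173.30, Beloria, 3,846 kg, ¥266,220.12):
Base rate for 8173.30 is 11.5% + ¥0.86/kg.
The additional-duty order on 8173.30 targets Peloria, not Beloria; it does not apply.
Duty = ¥266,220.12 × 11.5% + 3,846 × ¥0.86 = ¥33,922.87.
Line 3 (4513.46, Solovia, 3,010 m², ¥370,350.40):
Base rate for 4513.46 is ¥1.53/m².
Duty = 3,010 × ¥1.53 = ¥4,605.30.
Total = ¥5,326.88 + ¥33,922.87 + ¥4,605.30 = ¥43,855.05.

¥43,855.05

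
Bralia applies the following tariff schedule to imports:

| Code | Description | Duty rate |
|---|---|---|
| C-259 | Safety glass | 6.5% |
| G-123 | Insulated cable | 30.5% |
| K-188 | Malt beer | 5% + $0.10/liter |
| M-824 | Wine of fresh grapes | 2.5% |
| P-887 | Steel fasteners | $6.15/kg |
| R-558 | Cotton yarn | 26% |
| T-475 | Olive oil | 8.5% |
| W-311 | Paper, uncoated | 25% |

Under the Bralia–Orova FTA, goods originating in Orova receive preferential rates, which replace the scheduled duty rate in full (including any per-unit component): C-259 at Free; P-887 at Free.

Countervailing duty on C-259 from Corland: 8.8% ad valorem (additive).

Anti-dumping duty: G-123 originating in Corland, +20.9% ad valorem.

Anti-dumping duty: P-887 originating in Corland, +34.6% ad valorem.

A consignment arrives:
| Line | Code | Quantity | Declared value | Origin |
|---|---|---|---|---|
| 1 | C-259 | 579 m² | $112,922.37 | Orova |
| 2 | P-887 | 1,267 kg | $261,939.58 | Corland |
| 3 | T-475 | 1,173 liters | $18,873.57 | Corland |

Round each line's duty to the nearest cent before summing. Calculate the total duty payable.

Line 1 (C-259, Orova, 579 m², $112,922.37):
Base rate for C-259 is 6.5%.
Origin Orova qualifies under the Bralia–Orova agreement and C-259 is covered: preferential rate Free applies instead.
The additional-duty order on C-259 targets Corland, not Orova; it does not apply.
Duty = $112,922.37 × 0% = $0.00.
Line 2 (P-887, Corland, 1,267 kg, $261,939.58):
Base rate for P-887 is $6.15/kg.
P-887 has an FTA preferential rate, but origin Corland is not Orova; base rate stands.
Additional duty on P-887 from Corland: +34.6% ad valorem. Applied ad valorem rate = 34.6%.
Duty = $261,939.58 × 34.6% + 1,267 × $6.15 = $98,423.14.
Line 3 (T-475, Corland, 1,173 liters, $18,873.57):
Base rate for T-475 is 8.5%.
Duty = $18,873.57 × 8.5% = $1,604.25.
Total = $0.00 + $98,423.14 + $1,604.25 = $100,027.39.

$100,027.39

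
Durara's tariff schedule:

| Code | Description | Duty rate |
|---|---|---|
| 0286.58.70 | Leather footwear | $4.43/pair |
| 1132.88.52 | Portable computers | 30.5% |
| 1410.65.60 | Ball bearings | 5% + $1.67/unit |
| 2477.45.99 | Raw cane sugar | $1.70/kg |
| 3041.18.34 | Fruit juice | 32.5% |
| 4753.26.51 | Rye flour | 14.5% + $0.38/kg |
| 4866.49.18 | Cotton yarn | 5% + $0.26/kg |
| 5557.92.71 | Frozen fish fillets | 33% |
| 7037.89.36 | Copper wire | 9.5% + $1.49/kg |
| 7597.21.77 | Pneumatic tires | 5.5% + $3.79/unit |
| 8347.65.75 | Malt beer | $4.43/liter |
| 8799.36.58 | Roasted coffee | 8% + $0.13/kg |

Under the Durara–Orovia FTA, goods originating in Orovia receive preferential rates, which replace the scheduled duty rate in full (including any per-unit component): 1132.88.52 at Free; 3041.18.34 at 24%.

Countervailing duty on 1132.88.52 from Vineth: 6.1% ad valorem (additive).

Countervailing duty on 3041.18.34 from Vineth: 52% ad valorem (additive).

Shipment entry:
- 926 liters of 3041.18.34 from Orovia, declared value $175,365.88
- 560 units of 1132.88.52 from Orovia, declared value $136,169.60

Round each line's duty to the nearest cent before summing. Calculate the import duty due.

Line 1 (3041.18.34, Orovia, 926 liters, $175,365.88):
Base rate for 3041.18.34 is 32.5%.
Origin Orovia qualifies under the Durara–Orovia agreement and 3041.18.34 is covered: preferential rate 24% applies instead.
The additional-duty order on 3041.18.34 targets Vineth, not Orovia; it does not apply.
Duty = $175,365.88 × 24% = $42,087.81.
Line 2 (1132.88.52, Orovia, 560 units, $136,169.60):
Base rate for 1132.88.52 is 30.5%.
Origin Orovia qualifies under the Durara–Orovia agreement and 1132.88.52 is covered: preferential rate Free applies instead.
The additional-duty order on 1132.88.52 targets Vineth, not Orovia; it does not apply.
Duty = $136,169.60 × 0% = $0.00.
Total = $42,087.81 + $0.00 = $42,087.81.

$42,087.81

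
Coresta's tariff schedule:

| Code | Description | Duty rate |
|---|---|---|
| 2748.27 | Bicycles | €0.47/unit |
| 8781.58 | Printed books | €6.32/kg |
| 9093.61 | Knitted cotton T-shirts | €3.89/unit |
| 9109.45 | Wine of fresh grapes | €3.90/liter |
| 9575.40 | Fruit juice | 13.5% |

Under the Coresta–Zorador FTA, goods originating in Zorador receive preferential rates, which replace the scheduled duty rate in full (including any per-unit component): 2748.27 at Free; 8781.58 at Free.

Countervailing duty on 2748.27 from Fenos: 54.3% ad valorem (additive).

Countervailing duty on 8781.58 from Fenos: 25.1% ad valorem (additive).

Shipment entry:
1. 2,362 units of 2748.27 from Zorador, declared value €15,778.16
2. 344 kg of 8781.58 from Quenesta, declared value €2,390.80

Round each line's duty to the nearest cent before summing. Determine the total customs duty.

€2,174.08

Line 1 (2748.27, Zorador, 2,362 units, €15,778.16):
Base rate for 2748.27 is €0.47/unit.
Origin Zorador qualifies under the Coresta–Zorador agreement and 2748.27 is covered: preferential rate Free applies instead.
The additional-duty order on 2748.27 targets Fenos, not Zorador; it does not apply.
Duty = €15,778.16 × 0% = €0.00.
Line 2 (8781.58, Quenesta, 344 kg, €2,390.80):
Base rate for 8781.58 is €6.32/kg.
8781.58 has an FTA preferential rate, but origin Quenesta is not Zorador; base rate stands.
The additional-duty order on 8781.58 targets Fenos, not Quenesta; it does not apply.
Duty = 344 × €6.32 = €2,174.08.
Total = €0.00 + €2,174.08 = €2,174.08.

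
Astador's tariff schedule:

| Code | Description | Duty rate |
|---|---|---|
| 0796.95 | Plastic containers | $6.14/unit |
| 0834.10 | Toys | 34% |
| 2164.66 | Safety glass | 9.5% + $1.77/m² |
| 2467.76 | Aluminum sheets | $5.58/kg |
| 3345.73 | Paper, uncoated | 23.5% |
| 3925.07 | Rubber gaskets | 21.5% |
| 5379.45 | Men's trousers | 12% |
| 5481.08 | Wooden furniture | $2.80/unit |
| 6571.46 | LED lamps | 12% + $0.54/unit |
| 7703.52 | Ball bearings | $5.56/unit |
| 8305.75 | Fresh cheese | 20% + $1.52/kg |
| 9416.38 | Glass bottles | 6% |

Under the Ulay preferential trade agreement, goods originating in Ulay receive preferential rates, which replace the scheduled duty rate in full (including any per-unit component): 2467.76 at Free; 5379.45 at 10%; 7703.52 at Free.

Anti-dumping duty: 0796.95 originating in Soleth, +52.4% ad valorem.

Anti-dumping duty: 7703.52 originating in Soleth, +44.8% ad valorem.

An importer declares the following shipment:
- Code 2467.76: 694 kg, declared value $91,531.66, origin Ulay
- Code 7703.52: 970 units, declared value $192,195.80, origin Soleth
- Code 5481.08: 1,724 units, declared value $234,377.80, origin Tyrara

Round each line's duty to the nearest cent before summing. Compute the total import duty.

$96,324.12

Line 1 (2467.76, Ulay, 694 kg, $91,531.66):
Base rate for 2467.76 is $5.58/kg.
Origin Ulay qualifies under the Astador–Ulay agreement and 2467.76 is covered: preferential rate Free applies instead.
Duty = $91,531.66 × 0% = $0.00.
Line 2 (7703.52, Soleth, 970 units, $192,195.80):
Base rate for 7703.52 is $5.56/unit.
7703.52 has an FTA preferential rate, but origin Soleth is not Ulay; base rate stands.
Additional duty on 7703.52 from Soleth: +44.8% ad valorem. Applied ad valorem rate = 44.8%.
Duty = $192,195.80 × 44.8% + 970 × $5.56 = $91,496.92.
Line 3 (5481.08, Tyrara, 1,724 units, $234,377.80):
Base rate for 5481.08 is $2.80/unit.
Duty = 1,724 × $2.80 = $4,827.20.
Total = $0.00 + $91,496.92 + $4,827.20 = $96,324.12.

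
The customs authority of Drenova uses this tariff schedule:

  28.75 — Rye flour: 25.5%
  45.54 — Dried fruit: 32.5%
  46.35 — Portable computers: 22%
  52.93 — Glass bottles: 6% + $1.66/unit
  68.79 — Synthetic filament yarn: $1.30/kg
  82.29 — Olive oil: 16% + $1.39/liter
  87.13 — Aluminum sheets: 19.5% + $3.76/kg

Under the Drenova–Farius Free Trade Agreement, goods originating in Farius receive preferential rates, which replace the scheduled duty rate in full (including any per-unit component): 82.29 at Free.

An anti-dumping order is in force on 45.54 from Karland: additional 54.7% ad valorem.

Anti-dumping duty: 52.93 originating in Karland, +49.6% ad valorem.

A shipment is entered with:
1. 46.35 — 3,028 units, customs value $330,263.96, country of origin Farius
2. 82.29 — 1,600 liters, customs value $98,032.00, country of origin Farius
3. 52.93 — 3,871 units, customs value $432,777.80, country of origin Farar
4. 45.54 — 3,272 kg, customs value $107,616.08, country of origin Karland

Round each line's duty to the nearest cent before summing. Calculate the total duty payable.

$198,891.82

Line 1 (46.35, Farius, 3,028 units, $330,263.96):
Base rate for 46.35 is 22%.
Origin Farius is the FTA partner but 46.35 is not on the preference list; base rate stands.
Duty = $330,263.96 × 22% = $72,658.07.
Line 2 (82.29, Farius, 1,600 liters, $98,032.00):
Base rate for 82.29 is 16% + $1.39/liter.
Origin Farius qualifies under the Drenova–Farius agreement and 82.29 is covered: preferential rate Free applies instead.
Duty = $98,032.00 × 0% = $0.00.
Line 3 (52.93, Farar, 3,871 units, $432,777.80):
Base rate for 52.93 is 6% + $1.66/unit.
The additional-duty order on 52.93 targets Karland, not Farar; it does not apply.
Duty = $432,777.80 × 6% + 3,871 × $1.66 = $32,392.53.
Line 4 (45.54, Karland, 3,272 kg, $107,616.08):
Base rate for 45.54 is 32.5%.
Additional duty on 45.54 from Karland: +54.7%. Applied ad valorem rate: 32.5% + 54.7% = 87.2%.
Duty = $107,616.08 × 87.2% = $93,841.22.
Total = $72,658.07 + $0.00 + $32,392.53 + $93,841.22 = $198,891.82.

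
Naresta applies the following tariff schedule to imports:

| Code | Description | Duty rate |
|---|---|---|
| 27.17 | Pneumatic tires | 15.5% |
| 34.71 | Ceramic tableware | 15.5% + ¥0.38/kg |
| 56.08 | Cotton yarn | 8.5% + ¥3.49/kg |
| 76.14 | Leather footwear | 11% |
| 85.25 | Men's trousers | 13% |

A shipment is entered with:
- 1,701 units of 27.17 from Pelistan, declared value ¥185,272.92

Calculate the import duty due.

¥28,717.30

Line 1 (27.17, Pelistan, 1,701 units, ¥185,272.92):
Base rate for 27.17 is 15.5%.
Duty = ¥185,272.92 × 15.5% = ¥28,717.30.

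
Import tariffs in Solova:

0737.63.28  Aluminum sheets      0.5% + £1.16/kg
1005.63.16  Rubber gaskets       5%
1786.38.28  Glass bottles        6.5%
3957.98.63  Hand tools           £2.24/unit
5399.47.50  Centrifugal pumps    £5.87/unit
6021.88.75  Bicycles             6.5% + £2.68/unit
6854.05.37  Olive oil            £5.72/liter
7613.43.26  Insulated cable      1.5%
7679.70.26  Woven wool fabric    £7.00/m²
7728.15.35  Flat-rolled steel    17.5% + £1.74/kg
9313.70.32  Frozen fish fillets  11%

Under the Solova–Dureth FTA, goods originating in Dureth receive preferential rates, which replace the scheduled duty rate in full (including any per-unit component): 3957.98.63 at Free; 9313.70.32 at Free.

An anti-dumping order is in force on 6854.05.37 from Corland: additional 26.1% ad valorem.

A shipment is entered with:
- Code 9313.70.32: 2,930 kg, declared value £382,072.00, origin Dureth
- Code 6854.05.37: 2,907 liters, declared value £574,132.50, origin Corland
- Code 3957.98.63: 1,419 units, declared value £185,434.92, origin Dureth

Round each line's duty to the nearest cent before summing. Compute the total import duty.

£166,476.62

Line 1 (9313.70.32, Dureth, 2,930 kg, £382,072.00):
Base rate for 9313.70.32 is 11%.
Origin Dureth qualifies under the Solova–Dureth agreement and 9313.70.32 is covered: preferential rate Free applies instead.
Duty = £382,072.00 × 0% = £0.00.
Line 2 (6854.05.37, Corland, 2,907 liters, £574,132.50):
Base rate for 6854.05.37 is £5.72/liter.
Additional duty on 6854.05.37 from Corland: +26.1% ad valorem. Applied ad valorem rate = 26.1%.
Duty = £574,132.50 × 26.1% + 2,907 × £5.72 = £166,476.62.
Line 3 (3957.98.63, Dureth, 1,419 units, £185,434.92):
Base rate for 3957.98.63 is £2.24/unit.
Origin Dureth qualifies under the Solova–Dureth agreement and 3957.98.63 is covered: preferential rate Free applies instead.
Duty = £185,434.92 × 0% = £0.00.
Total = £0.00 + £166,476.62 + £0.00 = £166,476.62.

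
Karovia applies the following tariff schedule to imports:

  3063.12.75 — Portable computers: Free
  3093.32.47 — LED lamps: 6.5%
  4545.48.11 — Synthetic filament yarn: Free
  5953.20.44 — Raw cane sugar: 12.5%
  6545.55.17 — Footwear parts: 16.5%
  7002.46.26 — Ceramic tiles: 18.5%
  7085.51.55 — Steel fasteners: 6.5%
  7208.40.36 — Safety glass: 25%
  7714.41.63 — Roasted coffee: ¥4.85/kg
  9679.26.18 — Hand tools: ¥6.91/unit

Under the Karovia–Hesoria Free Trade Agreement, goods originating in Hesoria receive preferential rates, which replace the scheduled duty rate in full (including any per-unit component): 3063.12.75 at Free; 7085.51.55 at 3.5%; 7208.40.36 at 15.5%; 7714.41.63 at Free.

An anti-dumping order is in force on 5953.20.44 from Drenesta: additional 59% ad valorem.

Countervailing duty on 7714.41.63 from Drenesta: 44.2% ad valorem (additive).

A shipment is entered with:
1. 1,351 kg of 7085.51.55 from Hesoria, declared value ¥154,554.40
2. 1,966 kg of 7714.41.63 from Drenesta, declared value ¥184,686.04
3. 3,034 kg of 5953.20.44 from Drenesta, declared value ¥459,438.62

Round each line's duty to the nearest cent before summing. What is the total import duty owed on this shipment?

¥425,074.34

Line 1 (7085.51.55, Hesoria, 1,351 kg, ¥154,554.40):
Base rate for 7085.51.55 is 6.5%.
Origin Hesoria qualifies under the Karovia–Hesoria agreement and 7085.51.55 is covered: preferential rate 3.5% applies instead.
Duty = ¥154,554.40 × 3.5% = ¥5,409.40.
Line 2 (7714.41.63, Drenesta, 1,966 kg, ¥184,686.04):
Base rate for 7714.41.63 is ¥4.85/kg.
7714.41.63 has an FTA preferential rate, but origin Drenesta is not Hesoria; base rate stands.
Additional duty on 7714.41.63 from Drenesta: +44.2% ad valorem. Applied ad valorem rate = 44.2%.
Duty = ¥184,686.04 × 44.2% + 1,966 × ¥4.85 = ¥91,166.33.
Line 3 (5953.20.44, Drenesta, 3,034 kg, ¥459,438.62):
Base rate for 5953.20.44 is 12.5%.
Additional duty on 5953.20.44 from Drenesta: +59%. Applied ad valorem rate: 12.5% + 59% = 71.5%.
Duty = ¥459,438.62 × 71.5% = ¥328,498.61.
Total = ¥5,409.40 + ¥91,166.33 + ¥328,498.61 = ¥425,074.34.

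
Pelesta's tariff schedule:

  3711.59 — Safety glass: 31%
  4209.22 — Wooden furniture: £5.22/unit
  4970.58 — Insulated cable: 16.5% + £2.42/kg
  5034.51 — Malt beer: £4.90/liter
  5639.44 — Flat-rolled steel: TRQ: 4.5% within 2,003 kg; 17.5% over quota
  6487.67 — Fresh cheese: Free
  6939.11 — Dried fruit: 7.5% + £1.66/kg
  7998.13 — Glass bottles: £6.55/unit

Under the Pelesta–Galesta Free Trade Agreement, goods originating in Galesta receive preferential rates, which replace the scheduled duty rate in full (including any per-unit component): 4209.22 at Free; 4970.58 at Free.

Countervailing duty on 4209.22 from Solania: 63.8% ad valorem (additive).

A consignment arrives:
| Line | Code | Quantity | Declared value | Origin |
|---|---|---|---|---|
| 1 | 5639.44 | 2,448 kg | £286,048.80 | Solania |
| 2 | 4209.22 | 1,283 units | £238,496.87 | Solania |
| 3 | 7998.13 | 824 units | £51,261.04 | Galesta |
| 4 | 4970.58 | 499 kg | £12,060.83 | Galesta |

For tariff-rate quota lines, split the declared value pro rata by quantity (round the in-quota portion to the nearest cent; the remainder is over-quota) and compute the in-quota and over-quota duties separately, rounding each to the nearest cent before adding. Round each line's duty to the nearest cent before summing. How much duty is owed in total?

£183,887.42

Line 1 (5639.44, Solania, 2,448 kg, £286,048.80):
Code 5639.44 is under a tariff-rate quota (threshold 2,003 kg). In-quota: 2,003 kg at 4.5%; over-quota: 445 kg at 17.5%.
Pro-rata value split: in-quota = £286,048.80 × 2,003/2,448 = £234,050.55; over-quota = £286,048.80 − £234,050.55 = £51,998.25.
In-quota duty = £234,050.55 × 4.5% = £10,532.27. Over-quota duty = £51,998.25 × 17.5% = £9,099.69.
Line duty = £10,532.27 + £9,099.69 = £19,631.96.
Line 2 (4209.22, Solania, 1,283 units, £238,496.87):
Base rate for 4209.22 is £5.22/unit.
4209.22 has an FTA preferential rate, but origin Solania is not Galesta; base rate stands.
Additional duty on 4209.22 from Solania: +63.8% ad valorem. Applied ad valorem rate = 63.8%.
Duty = £238,496.87 × 63.8% + 1,283 × £5.22 = £158,858.26.
Line 3 (7998.13, Galesta, 824 units, £51,261.04):
Base rate for 7998.13 is £6.55/unit.
Origin Galesta is the FTA partner but 7998.13 is not on the preference list; base rate stands.
Duty = 824 × £6.55 = £5,397.20.
Line 4 (4970.58, Galesta, 499 kg, £12,060.83):
Base rate for 4970.58 is 16.5% + £2.42/kg.
Origin Galesta qualifies under the Pelesta–Galesta agreement and 4970.58 is covered: preferential rate Free applies instead.
Duty = £12,060.83 × 0% = £0.00.
Total = £19,631.96 + £158,858.26 + £5,397.20 + £0.00 = £183,887.42.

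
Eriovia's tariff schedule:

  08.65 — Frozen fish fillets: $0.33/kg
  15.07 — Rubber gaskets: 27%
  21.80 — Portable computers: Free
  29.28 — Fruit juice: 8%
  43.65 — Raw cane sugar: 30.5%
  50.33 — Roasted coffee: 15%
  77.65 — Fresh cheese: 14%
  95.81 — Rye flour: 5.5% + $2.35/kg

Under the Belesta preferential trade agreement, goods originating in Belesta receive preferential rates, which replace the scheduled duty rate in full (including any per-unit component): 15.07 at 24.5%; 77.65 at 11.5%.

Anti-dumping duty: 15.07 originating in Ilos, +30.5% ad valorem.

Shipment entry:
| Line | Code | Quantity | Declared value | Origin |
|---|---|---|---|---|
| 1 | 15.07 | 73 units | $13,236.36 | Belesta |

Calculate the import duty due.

Line 1 (15.07, Belesta, 73 units, $13,236.36):
Base rate for 15.07 is 27%.
Origin Belesta qualifies under the Eriovia–Belesta agreement and 15.07 is covered: preferential rate 24.5% applies instead.
The additional-duty order on 15.07 targets Ilos, not Belesta; it does not apply.
Duty = $13,236.36 × 24.5% = $3,242.91.

$3,242.91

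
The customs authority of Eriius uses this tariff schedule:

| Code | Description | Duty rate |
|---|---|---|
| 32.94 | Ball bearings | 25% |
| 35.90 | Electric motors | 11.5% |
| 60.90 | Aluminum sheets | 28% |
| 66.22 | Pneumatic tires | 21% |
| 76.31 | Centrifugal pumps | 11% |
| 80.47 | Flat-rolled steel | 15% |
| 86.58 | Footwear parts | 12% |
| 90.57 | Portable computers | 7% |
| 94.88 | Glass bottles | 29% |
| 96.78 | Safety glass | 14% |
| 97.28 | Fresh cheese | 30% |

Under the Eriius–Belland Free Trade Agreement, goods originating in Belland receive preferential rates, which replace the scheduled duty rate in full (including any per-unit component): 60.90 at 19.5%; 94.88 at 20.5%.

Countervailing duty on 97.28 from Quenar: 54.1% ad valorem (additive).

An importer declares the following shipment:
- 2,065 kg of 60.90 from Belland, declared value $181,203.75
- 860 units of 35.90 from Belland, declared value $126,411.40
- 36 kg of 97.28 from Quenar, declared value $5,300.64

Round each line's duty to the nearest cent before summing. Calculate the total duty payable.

Line 1 (60.90, Belland, 2,065 kg, $181,203.75):
Base rate for 60.90 is 28%.
Origin Belland qualifies under the Eriius–Belland agreement and 60.90 is covered: preferential rate 19.5% applies instead.
Duty = $181,203.75 × 19.5% = $35,334.73.
Line 2 (35.90, Belland, 860 units, $126,411.40):
Base rate for 35.90 is 11.5%.
Origin Belland is the FTA partner but 35.90 is not on the preference list; base rate stands.
Duty = $126,411.40 × 11.5% = $14,537.31.
Line 3 (97.28, Quenar, 36 kg, $5,300.64):
Base rate for 97.28 is 30%.
Additional duty on 97.28 from Quenar: +54.1%. Applied ad valorem rate: 30% + 54.1% = 84.1%.
Duty = $5,300.64 × 84.1% = $4,457.84.
Total = $35,334.73 + $14,537.31 + $4,457.84 = $54,329.88.

$54,329.88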